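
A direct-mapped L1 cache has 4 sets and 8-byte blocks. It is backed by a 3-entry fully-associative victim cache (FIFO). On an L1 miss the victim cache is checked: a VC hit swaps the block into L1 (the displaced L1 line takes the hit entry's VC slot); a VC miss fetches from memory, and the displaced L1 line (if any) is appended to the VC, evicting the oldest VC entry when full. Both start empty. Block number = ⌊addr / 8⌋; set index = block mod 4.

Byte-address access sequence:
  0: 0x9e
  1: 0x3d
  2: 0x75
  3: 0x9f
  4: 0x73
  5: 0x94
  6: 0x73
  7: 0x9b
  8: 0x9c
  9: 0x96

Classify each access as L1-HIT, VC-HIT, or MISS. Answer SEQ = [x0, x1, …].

SEQ = [MISS, MISS, MISS, VC-HIT, L1-HIT, MISS, VC-HIT, L1-HIT, L1-HIT, VC-HIT]

0: 0x9e (blk 19, set 3) → MISS  vc=[]
1: 0x3d (blk 7, set 3) → MISS  vc=[19]
2: 0x75 (blk 14, set 2) → MISS  vc=[19]
3: 0x9f (blk 19, set 3) → VC-HIT  vc=[7]
4: 0x73 (blk 14, set 2) → L1-HIT  vc=[7]
5: 0x94 (blk 18, set 2) → MISS  vc=[7, 14]
6: 0x73 (blk 14, set 2) → VC-HIT  vc=[7, 18]
7: 0x9b (blk 19, set 3) → L1-HIT  vc=[7, 18]
8: 0x9c (blk 19, set 3) → L1-HIT  vc=[7, 18]
9: 0x96 (blk 18, set 2) → VC-HIT  vc=[7, 14]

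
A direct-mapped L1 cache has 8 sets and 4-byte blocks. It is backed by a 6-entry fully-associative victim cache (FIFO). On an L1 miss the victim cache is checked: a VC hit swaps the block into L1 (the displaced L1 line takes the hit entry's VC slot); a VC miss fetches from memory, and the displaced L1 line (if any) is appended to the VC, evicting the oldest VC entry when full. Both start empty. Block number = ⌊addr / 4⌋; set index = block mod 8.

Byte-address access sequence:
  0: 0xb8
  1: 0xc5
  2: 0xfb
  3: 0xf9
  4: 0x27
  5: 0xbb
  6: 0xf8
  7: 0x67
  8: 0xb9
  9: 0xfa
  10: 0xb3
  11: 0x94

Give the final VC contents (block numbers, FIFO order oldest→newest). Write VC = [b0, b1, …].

VC = [46, 49, 9]

  [0] addr=0xb8 blk=46 s=6: MISS | VC []
  [1] addr=0xc5 blk=49 s=1: MISS | VC []
  [2] addr=0xfb blk=62 s=6: MISS | VC [46]
  [3] addr=0xf9 blk=62 s=6: L1-HIT | VC [46]
  [4] addr=0x27 blk=9 s=1: MISS | VC [46, 49]
  [5] addr=0xbb blk=46 s=6: VC-HIT | VC [62, 49]
  [6] addr=0xf8 blk=62 s=6: VC-HIT | VC [46, 49]
  [7] addr=0x67 blk=25 s=1: MISS | VC [46, 49, 9]
  [8] addr=0xb9 blk=46 s=6: VC-HIT | VC [62, 49, 9]
  [9] addr=0xfa blk=62 s=6: VC-HIT | VC [46, 49, 9]
  [10] addr=0xb3 blk=44 s=4: MISS | VC [46, 49, 9]
  [11] addr=0x94 blk=37 s=5: MISS | VC [46, 49, 9]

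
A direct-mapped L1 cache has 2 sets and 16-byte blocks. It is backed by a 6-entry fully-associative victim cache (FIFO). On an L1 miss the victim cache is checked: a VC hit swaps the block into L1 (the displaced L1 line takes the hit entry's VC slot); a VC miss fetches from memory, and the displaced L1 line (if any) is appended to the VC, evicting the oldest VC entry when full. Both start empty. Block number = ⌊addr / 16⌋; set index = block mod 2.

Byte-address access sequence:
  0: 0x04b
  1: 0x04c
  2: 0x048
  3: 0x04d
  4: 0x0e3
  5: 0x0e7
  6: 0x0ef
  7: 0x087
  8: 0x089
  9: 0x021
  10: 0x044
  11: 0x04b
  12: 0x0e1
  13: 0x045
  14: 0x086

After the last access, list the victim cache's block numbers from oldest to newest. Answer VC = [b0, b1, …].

#0 0x4b→b4/s0 MISS; vc=[]
#1 0x4c→b4/s0 L1-HIT; vc=[]
#2 0x48→b4/s0 L1-HIT; vc=[]
#3 0x4d→b4/s0 L1-HIT; vc=[]
#4 0xe3→b14/s0 MISS; vc=[4]
#5 0xe7→b14/s0 L1-HIT; vc=[4]
#6 0xef→b14/s0 L1-HIT; vc=[4]
#7 0x87→b8/s0 MISS; vc=[4,14]
#8 0x89→b8/s0 L1-HIT; vc=[4,14]
#9 0x21→b2/s0 MISS; vc=[4,14,8]
#10 0x44→b4/s0 VC-HIT; vc=[2,14,8]
#11 0x4b→b4/s0 L1-HIT; vc=[2,14,8]
#12 0xe1→b14/s0 VC-HIT; vc=[2,4,8]
#13 0x45→b4/s0 VC-HIT; vc=[2,14,8]
#14 0x86→b8/s0 VC-HIT; vc=[2,14,4]

VC = [2, 14, 4]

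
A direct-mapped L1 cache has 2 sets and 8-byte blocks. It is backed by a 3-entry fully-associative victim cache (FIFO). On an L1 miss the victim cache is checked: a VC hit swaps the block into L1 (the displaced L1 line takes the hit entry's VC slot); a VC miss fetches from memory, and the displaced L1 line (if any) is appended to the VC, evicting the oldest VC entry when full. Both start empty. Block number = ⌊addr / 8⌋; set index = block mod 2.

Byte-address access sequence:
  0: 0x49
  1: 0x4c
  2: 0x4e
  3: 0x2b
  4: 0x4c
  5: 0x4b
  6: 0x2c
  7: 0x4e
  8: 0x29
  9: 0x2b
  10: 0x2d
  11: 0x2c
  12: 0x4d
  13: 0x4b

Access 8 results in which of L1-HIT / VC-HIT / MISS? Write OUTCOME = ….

#0 0x49→b9/s1 MISS; vc=[]
#1 0x4c→b9/s1 L1-HIT; vc=[]
#2 0x4e→b9/s1 L1-HIT; vc=[]
#3 0x2b→b5/s1 MISS; vc=[9]
#4 0x4c→b9/s1 VC-HIT; vc=[5]
#5 0x4b→b9/s1 L1-HIT; vc=[5]
#6 0x2c→b5/s1 VC-HIT; vc=[9]
#7 0x4e→b9/s1 VC-HIT; vc=[5]
#8 0x29→b5/s1 VC-HIT; vc=[9]
#9 0x2b→b5/s1 L1-HIT; vc=[9]
#10 0x2d→b5/s1 L1-HIT; vc=[9]
#11 0x2c→b5/s1 L1-HIT; vc=[9]
#12 0x4d→b9/s1 VC-HIT; vc=[5]
#13 0x4b→b9/s1 L1-HIT; vc=[5]

OUTCOME = VC-HIT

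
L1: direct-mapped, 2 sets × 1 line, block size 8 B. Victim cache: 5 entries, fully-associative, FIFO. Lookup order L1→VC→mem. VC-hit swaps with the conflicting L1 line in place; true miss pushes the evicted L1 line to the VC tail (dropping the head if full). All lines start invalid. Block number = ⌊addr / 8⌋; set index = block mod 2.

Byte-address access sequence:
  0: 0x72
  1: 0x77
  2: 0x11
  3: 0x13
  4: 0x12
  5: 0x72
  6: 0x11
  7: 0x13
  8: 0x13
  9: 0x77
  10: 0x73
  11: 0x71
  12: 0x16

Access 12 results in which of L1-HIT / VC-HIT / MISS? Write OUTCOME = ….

OUTCOME = VC-HIT

#0 0x72→b14/s0 MISS; vc=[]
#1 0x77→b14/s0 L1-HIT; vc=[]
#2 0x11→b2/s0 MISS; vc=[14]
#3 0x13→b2/s0 L1-HIT; vc=[14]
#4 0x12→b2/s0 L1-HIT; vc=[14]
#5 0x72→b14/s0 VC-HIT; vc=[2]
#6 0x11→b2/s0 VC-HIT; vc=[14]
#7 0x13→b2/s0 L1-HIT; vc=[14]
#8 0x13→b2/s0 L1-HIT; vc=[14]
#9 0x77→b14/s0 VC-HIT; vc=[2]
#10 0x73→b14/s0 L1-HIT; vc=[2]
#11 0x71→b14/s0 L1-HIT; vc=[2]
#12 0x16→b2/s0 VC-HIT; vc=[14]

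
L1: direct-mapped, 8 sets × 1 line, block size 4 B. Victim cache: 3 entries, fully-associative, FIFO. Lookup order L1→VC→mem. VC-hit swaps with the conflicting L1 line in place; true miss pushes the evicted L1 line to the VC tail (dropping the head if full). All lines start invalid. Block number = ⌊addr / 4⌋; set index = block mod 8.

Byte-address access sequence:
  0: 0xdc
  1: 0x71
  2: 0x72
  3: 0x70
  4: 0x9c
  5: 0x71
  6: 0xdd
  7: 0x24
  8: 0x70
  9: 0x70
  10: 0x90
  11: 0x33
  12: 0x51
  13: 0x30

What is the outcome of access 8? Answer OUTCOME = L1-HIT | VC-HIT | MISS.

  [0] addr=0xdc blk=55 s=7: MISS | VC []
  [1] addr=0x71 blk=28 s=4: MISS | VC []
  [2] addr=0x72 blk=28 s=4: L1-HIT | VC []
  [3] addr=0x70 blk=28 s=4: L1-HIT | VC []
  [4] addr=0x9c blk=39 s=7: MISS | VC [55]
  [5] addr=0x71 blk=28 s=4: L1-HIT | VC [55]
  [6] addr=0xdd blk=55 s=7: VC-HIT | VC [39]
  [7] addr=0x24 blk=9 s=1: MISS | VC [39]
  [8] addr=0x70 blk=28 s=4: L1-HIT | VC [39]
  [9] addr=0x70 blk=28 s=4: L1-HIT | VC [39]
  [10] addr=0x90 blk=36 s=4: MISS | VC [39, 28]
  [11] addr=0x33 blk=12 s=4: MISS | VC [39, 28, 36]
  [12] addr=0x51 blk=20 s=4: MISS | VC [28, 36, 12]
  [13] addr=0x30 blk=12 s=4: VC-HIT | VC [28, 36, 20]

OUTCOME = L1-HIT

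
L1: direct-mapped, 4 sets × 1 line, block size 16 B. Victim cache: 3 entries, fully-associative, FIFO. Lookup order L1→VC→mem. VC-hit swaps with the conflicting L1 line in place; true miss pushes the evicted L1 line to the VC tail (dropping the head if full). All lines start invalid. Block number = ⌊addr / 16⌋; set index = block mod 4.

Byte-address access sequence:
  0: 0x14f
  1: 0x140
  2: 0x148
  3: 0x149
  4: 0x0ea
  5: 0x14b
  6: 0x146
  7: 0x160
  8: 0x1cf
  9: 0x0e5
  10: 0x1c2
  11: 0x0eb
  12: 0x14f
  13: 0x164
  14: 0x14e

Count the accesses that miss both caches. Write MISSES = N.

MISSES = 4

#0 0x14f→b20/s0 MISS; vc=[]
#1 0x140→b20/s0 L1-HIT; vc=[]
#2 0x148→b20/s0 L1-HIT; vc=[]
#3 0x149→b20/s0 L1-HIT; vc=[]
#4 0xea→b14/s2 MISS; vc=[]
#5 0x14b→b20/s0 L1-HIT; vc=[]
#6 0x146→b20/s0 L1-HIT; vc=[]
#7 0x160→b22/s2 MISS; vc=[14]
#8 0x1cf→b28/s0 MISS; vc=[14,20]
#9 0xe5→b14/s2 VC-HIT; vc=[22,20]
#10 0x1c2→b28/s0 L1-HIT; vc=[22,20]
#11 0xeb→b14/s2 L1-HIT; vc=[22,20]
#12 0x14f→b20/s0 VC-HIT; vc=[22,28]
#13 0x164→b22/s2 VC-HIT; vc=[14,28]
#14 0x14e→b20/s0 L1-HIT; vc=[14,28]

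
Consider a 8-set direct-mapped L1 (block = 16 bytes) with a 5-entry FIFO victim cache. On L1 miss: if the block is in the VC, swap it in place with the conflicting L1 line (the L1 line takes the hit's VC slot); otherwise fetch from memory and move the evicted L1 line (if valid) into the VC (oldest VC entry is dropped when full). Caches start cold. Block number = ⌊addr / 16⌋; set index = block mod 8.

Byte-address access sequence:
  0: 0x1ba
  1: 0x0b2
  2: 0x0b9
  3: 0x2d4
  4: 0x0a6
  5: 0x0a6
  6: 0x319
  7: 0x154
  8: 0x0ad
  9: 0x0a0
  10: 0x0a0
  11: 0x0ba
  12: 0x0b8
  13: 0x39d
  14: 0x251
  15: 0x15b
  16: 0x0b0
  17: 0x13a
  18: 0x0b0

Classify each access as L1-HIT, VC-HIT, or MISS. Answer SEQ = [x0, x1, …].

SEQ = [MISS, MISS, L1-HIT, MISS, MISS, L1-HIT, MISS, MISS, L1-HIT, L1-HIT, L1-HIT, L1-HIT, L1-HIT, MISS, MISS, VC-HIT, L1-HIT, MISS, VC-HIT]

0: 0x1ba (blk 27, set 3) → MISS  vc=[]
1: 0xb2 (blk 11, set 3) → MISS  vc=[27]
2: 0xb9 (blk 11, set 3) → L1-HIT  vc=[27]
3: 0x2d4 (blk 45, set 5) → MISS  vc=[27]
4: 0xa6 (blk 10, set 2) → MISS  vc=[27]
5: 0xa6 (blk 10, set 2) → L1-HIT  vc=[27]
6: 0x319 (blk 49, set 1) → MISS  vc=[27]
7: 0x154 (blk 21, set 5) → MISS  vc=[27, 45]
8: 0xad (blk 10, set 2) → L1-HIT  vc=[27, 45]
9: 0xa0 (blk 10, set 2) → L1-HIT  vc=[27, 45]
10: 0xa0 (blk 10, set 2) → L1-HIT  vc=[27, 45]
11: 0xba (blk 11, set 3) → L1-HIT  vc=[27, 45]
12: 0xb8 (blk 11, set 3) → L1-HIT  vc=[27, 45]
13: 0x39d (blk 57, set 1) → MISS  vc=[27, 45, 49]
14: 0x251 (blk 37, set 5) → MISS  vc=[27, 45, 49, 21]
15: 0x15b (blk 21, set 5) → VC-HIT  vc=[27, 45, 49, 37]
16: 0xb0 (blk 11, set 3) → L1-HIT  vc=[27, 45, 49, 37]
17: 0x13a (blk 19, set 3) → MISS  vc=[27, 45, 49, 37, 11]
18: 0xb0 (blk 11, set 3) → VC-HIT  vc=[27, 45, 49, 37, 19]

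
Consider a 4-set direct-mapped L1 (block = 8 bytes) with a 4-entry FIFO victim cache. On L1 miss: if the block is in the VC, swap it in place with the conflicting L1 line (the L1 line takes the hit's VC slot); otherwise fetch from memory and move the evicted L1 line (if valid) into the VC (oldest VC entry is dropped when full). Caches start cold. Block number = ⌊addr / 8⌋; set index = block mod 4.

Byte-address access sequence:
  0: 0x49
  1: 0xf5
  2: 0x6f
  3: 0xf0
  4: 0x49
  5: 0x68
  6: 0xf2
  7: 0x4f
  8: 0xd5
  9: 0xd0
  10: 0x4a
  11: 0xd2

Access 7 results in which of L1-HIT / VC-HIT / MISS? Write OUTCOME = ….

#0 0x49→b9/s1 MISS; vc=[]
#1 0xf5→b30/s2 MISS; vc=[]
#2 0x6f→b13/s1 MISS; vc=[9]
#3 0xf0→b30/s2 L1-HIT; vc=[9]
#4 0x49→b9/s1 VC-HIT; vc=[13]
#5 0x68→b13/s1 VC-HIT; vc=[9]
#6 0xf2→b30/s2 L1-HIT; vc=[9]
#7 0x4f→b9/s1 VC-HIT; vc=[13]
#8 0xd5→b26/s2 MISS; vc=[13,30]
#9 0xd0→b26/s2 L1-HIT; vc=[13,30]
#10 0x4a→b9/s1 L1-HIT; vc=[13,30]
#11 0xd2→b26/s2 L1-HIT; vc=[13,30]

OUTCOME = VC-HIT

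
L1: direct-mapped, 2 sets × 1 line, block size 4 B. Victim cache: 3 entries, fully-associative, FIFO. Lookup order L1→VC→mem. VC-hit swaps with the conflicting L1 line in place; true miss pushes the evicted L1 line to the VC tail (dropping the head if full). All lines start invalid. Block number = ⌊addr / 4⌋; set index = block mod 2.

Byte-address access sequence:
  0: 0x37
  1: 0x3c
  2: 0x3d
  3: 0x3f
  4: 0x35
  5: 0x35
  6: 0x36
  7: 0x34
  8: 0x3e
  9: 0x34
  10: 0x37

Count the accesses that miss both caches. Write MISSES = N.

MISSES = 2

0: 0x37 (blk 13, set 1) → MISS  vc=[]
1: 0x3c (blk 15, set 1) → MISS  vc=[13]
2: 0x3d (blk 15, set 1) → L1-HIT  vc=[13]
3: 0x3f (blk 15, set 1) → L1-HIT  vc=[13]
4: 0x35 (blk 13, set 1) → VC-HIT  vc=[15]
5: 0x35 (blk 13, set 1) → L1-HIT  vc=[15]
6: 0x36 (blk 13, set 1) → L1-HIT  vc=[15]
7: 0x34 (blk 13, set 1) → L1-HIT  vc=[15]
8: 0x3e (blk 15, set 1) → VC-HIT  vc=[13]
9: 0x34 (blk 13, set 1) → VC-HIT  vc=[15]
10: 0x37 (blk 13, set 1) → L1-HIT  vc=[15]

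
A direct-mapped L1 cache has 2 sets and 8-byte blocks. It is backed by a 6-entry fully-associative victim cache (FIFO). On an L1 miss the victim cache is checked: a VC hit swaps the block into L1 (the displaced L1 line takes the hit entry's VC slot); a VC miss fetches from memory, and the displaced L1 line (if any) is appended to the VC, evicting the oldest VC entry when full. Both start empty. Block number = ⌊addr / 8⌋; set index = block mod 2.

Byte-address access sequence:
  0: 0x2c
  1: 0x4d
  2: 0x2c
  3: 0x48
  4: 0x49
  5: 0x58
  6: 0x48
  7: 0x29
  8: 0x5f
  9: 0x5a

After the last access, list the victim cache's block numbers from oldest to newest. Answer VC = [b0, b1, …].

VC = [9, 5]

  [0] addr=0x2c blk=5 s=1: MISS | VC []
  [1] addr=0x4d blk=9 s=1: MISS | VC [5]
  [2] addr=0x2c blk=5 s=1: VC-HIT | VC [9]
  [3] addr=0x48 blk=9 s=1: VC-HIT | VC [5]
  [4] addr=0x49 blk=9 s=1: L1-HIT | VC [5]
  [5] addr=0x58 blk=11 s=1: MISS | VC [5, 9]
  [6] addr=0x48 blk=9 s=1: VC-HIT | VC [5, 11]
  [7] addr=0x29 blk=5 s=1: VC-HIT | VC [9, 11]
  [8] addr=0x5f blk=11 s=1: VC-HIT | VC [9, 5]
  [9] addr=0x5a blk=11 s=1: L1-HIT | VC [9, 5]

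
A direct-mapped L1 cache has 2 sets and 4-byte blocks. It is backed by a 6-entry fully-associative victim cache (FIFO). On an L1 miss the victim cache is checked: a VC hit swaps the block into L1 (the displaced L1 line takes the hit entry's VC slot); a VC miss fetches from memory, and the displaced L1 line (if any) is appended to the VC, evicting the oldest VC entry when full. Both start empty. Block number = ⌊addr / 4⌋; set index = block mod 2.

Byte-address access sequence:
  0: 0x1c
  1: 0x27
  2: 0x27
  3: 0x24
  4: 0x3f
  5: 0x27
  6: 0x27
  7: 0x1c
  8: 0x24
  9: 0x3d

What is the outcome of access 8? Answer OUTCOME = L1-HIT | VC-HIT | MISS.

#0 0x1c→b7/s1 MISS; vc=[]
#1 0x27→b9/s1 MISS; vc=[7]
#2 0x27→b9/s1 L1-HIT; vc=[7]
#3 0x24→b9/s1 L1-HIT; vc=[7]
#4 0x3f→b15/s1 MISS; vc=[7,9]
#5 0x27→b9/s1 VC-HIT; vc=[7,15]
#6 0x27→b9/s1 L1-HIT; vc=[7,15]
#7 0x1c→b7/s1 VC-HIT; vc=[9,15]
#8 0x24→b9/s1 VC-HIT; vc=[7,15]
#9 0x3d→b15/s1 VC-HIT; vc=[7,9]

OUTCOME = VC-HIT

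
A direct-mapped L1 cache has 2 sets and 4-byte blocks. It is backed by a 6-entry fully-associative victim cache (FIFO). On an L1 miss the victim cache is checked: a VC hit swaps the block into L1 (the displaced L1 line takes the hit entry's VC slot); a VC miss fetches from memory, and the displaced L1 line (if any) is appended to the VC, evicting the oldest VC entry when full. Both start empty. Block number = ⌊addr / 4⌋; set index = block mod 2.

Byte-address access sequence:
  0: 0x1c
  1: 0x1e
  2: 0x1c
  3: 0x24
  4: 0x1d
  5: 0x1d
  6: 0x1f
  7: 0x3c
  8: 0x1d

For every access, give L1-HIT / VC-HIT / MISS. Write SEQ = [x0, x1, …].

0: 0x1c (blk 7, set 1) → MISS  vc=[]
1: 0x1e (blk 7, set 1) → L1-HIT  vc=[]
2: 0x1c (blk 7, set 1) → L1-HIT  vc=[]
3: 0x24 (blk 9, set 1) → MISS  vc=[7]
4: 0x1d (blk 7, set 1) → VC-HIT  vc=[9]
5: 0x1d (blk 7, set 1) → L1-HIT  vc=[9]
6: 0x1f (blk 7, set 1) → L1-HIT  vc=[9]
7: 0x3c (blk 15, set 1) → MISS  vc=[9, 7]
8: 0x1d (blk 7, set 1) → VC-HIT  vc=[9, 15]

SEQ = [MISS, L1-HIT, L1-HIT, MISS, VC-HIT, L1-HIT, L1-HIT, MISS, VC-HIT]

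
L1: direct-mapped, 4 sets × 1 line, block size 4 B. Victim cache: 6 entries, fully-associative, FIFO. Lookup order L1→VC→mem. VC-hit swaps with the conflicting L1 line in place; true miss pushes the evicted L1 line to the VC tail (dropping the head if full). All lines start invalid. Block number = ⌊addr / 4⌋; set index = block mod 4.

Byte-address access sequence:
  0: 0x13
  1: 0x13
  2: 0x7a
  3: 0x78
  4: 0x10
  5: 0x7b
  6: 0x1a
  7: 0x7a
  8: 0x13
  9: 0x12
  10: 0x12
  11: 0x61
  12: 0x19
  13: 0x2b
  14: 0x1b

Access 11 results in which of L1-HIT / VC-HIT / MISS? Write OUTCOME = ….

#0 0x13→b4/s0 MISS; vc=[]
#1 0x13→b4/s0 L1-HIT; vc=[]
#2 0x7a→b30/s2 MISS; vc=[]
#3 0x78→b30/s2 L1-HIT; vc=[]
#4 0x10→b4/s0 L1-HIT; vc=[]
#5 0x7b→b30/s2 L1-HIT; vc=[]
#6 0x1a→b6/s2 MISS; vc=[30]
#7 0x7a→b30/s2 VC-HIT; vc=[6]
#8 0x13→b4/s0 L1-HIT; vc=[6]
#9 0x12→b4/s0 L1-HIT; vc=[6]
#10 0x12→b4/s0 L1-HIT; vc=[6]
#11 0x61→b24/s0 MISS; vc=[6,4]
#12 0x19→b6/s2 VC-HIT; vc=[30,4]
#13 0x2b→b10/s2 MISS; vc=[30,4,6]
#14 0x1b→b6/s2 VC-HIT; vc=[30,4,10]

OUTCOME = MISS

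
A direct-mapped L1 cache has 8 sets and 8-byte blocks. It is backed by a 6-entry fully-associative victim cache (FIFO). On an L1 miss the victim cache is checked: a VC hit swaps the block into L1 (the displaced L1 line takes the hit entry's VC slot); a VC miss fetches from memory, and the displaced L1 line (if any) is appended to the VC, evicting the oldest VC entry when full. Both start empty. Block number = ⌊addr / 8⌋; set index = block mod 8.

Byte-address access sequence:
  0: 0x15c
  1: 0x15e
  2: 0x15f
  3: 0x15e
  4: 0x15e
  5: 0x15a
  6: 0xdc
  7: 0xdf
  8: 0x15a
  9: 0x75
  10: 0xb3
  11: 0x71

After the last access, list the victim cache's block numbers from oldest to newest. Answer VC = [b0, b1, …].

  [0] addr=0x15c blk=43 s=3: MISS | VC []
  [1] addr=0x15e blk=43 s=3: L1-HIT | VC []
  [2] addr=0x15f blk=43 s=3: L1-HIT | VC []
  [3] addr=0x15e blk=43 s=3: L1-HIT | VC []
  [4] addr=0x15e blk=43 s=3: L1-HIT | VC []
  [5] addr=0x15a blk=43 s=3: L1-HIT | VC []
  [6] addr=0xdc blk=27 s=3: MISS | VC [43]
  [7] addr=0xdf blk=27 s=3: L1-HIT | VC [43]
  [8] addr=0x15a blk=43 s=3: VC-HIT | VC [27]
  [9] addr=0x75 blk=14 s=6: MISS | VC [27]
  [10] addr=0xb3 blk=22 s=6: MISS | VC [27, 14]
  [11] addr=0x71 blk=14 s=6: VC-HIT | VC [27, 22]

VC = [27, 22]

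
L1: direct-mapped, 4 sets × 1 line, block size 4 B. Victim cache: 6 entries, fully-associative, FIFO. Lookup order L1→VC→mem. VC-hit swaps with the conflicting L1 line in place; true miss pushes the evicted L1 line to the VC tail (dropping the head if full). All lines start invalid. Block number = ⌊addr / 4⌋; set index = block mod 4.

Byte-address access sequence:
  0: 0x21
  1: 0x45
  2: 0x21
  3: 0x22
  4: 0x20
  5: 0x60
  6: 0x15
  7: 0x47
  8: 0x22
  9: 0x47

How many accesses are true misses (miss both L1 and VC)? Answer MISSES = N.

MISSES = 4

#0 0x21→b8/s0 MISS; vc=[]
#1 0x45→b17/s1 MISS; vc=[]
#2 0x21→b8/s0 L1-HIT; vc=[]
#3 0x22→b8/s0 L1-HIT; vc=[]
#4 0x20→b8/s0 L1-HIT; vc=[]
#5 0x60→b24/s0 MISS; vc=[8]
#6 0x15→b5/s1 MISS; vc=[8,17]
#7 0x47→b17/s1 VC-HIT; vc=[8,5]
#8 0x22→b8/s0 VC-HIT; vc=[24,5]
#9 0x47→b17/s1 L1-HIT; vc=[24,5]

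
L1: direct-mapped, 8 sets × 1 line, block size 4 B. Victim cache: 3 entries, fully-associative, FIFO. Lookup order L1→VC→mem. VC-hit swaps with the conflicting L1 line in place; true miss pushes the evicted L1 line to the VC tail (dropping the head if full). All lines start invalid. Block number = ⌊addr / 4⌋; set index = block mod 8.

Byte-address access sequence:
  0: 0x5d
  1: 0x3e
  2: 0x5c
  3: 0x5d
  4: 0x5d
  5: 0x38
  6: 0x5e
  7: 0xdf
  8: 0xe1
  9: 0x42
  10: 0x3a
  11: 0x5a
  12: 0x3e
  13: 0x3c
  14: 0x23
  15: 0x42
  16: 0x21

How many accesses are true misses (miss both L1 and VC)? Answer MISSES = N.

MISSES = 9

  [0] addr=0x5d blk=23 s=7: MISS | VC []
  [1] addr=0x3e blk=15 s=7: MISS | VC [23]
  [2] addr=0x5c blk=23 s=7: VC-HIT | VC [15]
  [3] addr=0x5d blk=23 s=7: L1-HIT | VC [15]
  [4] addr=0x5d blk=23 s=7: L1-HIT | VC [15]
  [5] addr=0x38 blk=14 s=6: MISS | VC [15]
  [6] addr=0x5e blk=23 s=7: L1-HIT | VC [15]
  [7] addr=0xdf blk=55 s=7: MISS | VC [15, 23]
  [8] addr=0xe1 blk=56 s=0: MISS | VC [15, 23]
  [9] addr=0x42 blk=16 s=0: MISS | VC [15, 23, 56]
  [10] addr=0x3a blk=14 s=6: L1-HIT | VC [15, 23, 56]
  [11] addr=0x5a blk=22 s=6: MISS | VC [23, 56, 14]
  [12] addr=0x3e blk=15 s=7: MISS | VC [56, 14, 55]
  [13] addr=0x3c blk=15 s=7: L1-HIT | VC [56, 14, 55]
  [14] addr=0x23 blk=8 s=0: MISS | VC [14, 55, 16]
  [15] addr=0x42 blk=16 s=0: VC-HIT | VC [14, 55, 8]
  [16] addr=0x21 blk=8 s=0: VC-HIT | VC [14, 55, 16]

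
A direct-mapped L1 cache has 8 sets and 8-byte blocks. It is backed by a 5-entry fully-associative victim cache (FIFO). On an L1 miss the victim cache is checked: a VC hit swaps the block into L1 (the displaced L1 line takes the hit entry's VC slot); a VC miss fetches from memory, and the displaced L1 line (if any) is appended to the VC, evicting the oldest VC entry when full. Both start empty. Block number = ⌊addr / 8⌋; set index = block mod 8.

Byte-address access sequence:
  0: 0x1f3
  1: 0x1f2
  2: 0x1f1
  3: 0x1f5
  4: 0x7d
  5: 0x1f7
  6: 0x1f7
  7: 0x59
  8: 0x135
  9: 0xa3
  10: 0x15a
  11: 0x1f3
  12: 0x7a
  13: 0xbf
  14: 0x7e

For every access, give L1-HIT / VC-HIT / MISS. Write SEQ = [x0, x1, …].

#0 0x1f3→b62/s6 MISS; vc=[]
#1 0x1f2→b62/s6 L1-HIT; vc=[]
#2 0x1f1→b62/s6 L1-HIT; vc=[]
#3 0x1f5→b62/s6 L1-HIT; vc=[]
#4 0x7d→b15/s7 MISS; vc=[]
#5 0x1f7→b62/s6 L1-HIT; vc=[]
#6 0x1f7→b62/s6 L1-HIT; vc=[]
#7 0x59→b11/s3 MISS; vc=[]
#8 0x135→b38/s6 MISS; vc=[62]
#9 0xa3→b20/s4 MISS; vc=[62]
#10 0x15a→b43/s3 MISS; vc=[62,11]
#11 0x1f3→b62/s6 VC-HIT; vc=[38,11]
#12 0x7a→b15/s7 L1-HIT; vc=[38,11]
#13 0xbf→b23/s7 MISS; vc=[38,11,15]
#14 0x7e→b15/s7 VC-HIT; vc=[38,11,23]

SEQ = [MISS, L1-HIT, L1-HIT, L1-HIT, MISS, L1-HIT, L1-HIT, MISS, MISS, MISS, MISS, VC-HIT, L1-HIT, MISS, VC-HIT]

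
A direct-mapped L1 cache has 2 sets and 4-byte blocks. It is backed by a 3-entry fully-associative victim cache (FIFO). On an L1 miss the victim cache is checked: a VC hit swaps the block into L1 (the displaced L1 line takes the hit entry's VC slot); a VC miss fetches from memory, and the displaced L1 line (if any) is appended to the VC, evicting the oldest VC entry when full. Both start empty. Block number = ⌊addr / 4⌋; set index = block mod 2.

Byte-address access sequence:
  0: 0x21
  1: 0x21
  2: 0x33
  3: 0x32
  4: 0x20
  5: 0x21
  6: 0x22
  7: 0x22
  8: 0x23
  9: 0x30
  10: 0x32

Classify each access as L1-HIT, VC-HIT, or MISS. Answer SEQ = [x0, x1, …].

SEQ = [MISS, L1-HIT, MISS, L1-HIT, VC-HIT, L1-HIT, L1-HIT, L1-HIT, L1-HIT, VC-HIT, L1-HIT]

0: 0x21 (blk 8, set 0) → MISS  vc=[]
1: 0x21 (blk 8, set 0) → L1-HIT  vc=[]
2: 0x33 (blk 12, set 0) → MISS  vc=[8]
3: 0x32 (blk 12, set 0) → L1-HIT  vc=[8]
4: 0x20 (blk 8, set 0) → VC-HIT  vc=[12]
5: 0x21 (blk 8, set 0) → L1-HIT  vc=[12]
6: 0x22 (blk 8, set 0) → L1-HIT  vc=[12]
7: 0x22 (blk 8, set 0) → L1-HIT  vc=[12]
8: 0x23 (blk 8, set 0) → L1-HIT  vc=[12]
9: 0x30 (blk 12, set 0) → VC-HIT  vc=[8]
10: 0x32 (blk 12, set 0) → L1-HIT  vc=[8]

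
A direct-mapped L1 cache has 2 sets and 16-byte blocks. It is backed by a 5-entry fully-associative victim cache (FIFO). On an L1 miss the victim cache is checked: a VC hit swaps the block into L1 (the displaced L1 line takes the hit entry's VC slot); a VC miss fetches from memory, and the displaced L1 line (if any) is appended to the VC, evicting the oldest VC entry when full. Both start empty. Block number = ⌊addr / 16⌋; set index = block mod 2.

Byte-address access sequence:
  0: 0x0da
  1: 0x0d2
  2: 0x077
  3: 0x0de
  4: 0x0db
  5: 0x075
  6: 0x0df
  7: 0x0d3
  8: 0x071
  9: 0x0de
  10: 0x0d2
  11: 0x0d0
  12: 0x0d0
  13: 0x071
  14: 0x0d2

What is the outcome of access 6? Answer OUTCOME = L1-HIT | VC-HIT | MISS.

OUTCOME = VC-HIT

0: 0xda (blk 13, set 1) → MISS  vc=[]
1: 0xd2 (blk 13, set 1) → L1-HIT  vc=[]
2: 0x77 (blk 7, set 1) → MISS  vc=[13]
3: 0xde (blk 13, set 1) → VC-HIT  vc=[7]
4: 0xdb (blk 13, set 1) → L1-HIT  vc=[7]
5: 0x75 (blk 7, set 1) → VC-HIT  vc=[13]
6: 0xdf (blk 13, set 1) → VC-HIT  vc=[7]
7: 0xd3 (blk 13, set 1) → L1-HIT  vc=[7]
8: 0x71 (blk 7, set 1) → VC-HIT  vc=[13]
9: 0xde (blk 13, set 1) → VC-HIT  vc=[7]
10: 0xd2 (blk 13, set 1) → L1-HIT  vc=[7]
11: 0xd0 (blk 13, set 1) → L1-HIT  vc=[7]
12: 0xd0 (blk 13, set 1) → L1-HIT  vc=[7]
13: 0x71 (blk 7, set 1) → VC-HIT  vc=[13]
14: 0xd2 (blk 13, set 1) → VC-HIT  vc=[7]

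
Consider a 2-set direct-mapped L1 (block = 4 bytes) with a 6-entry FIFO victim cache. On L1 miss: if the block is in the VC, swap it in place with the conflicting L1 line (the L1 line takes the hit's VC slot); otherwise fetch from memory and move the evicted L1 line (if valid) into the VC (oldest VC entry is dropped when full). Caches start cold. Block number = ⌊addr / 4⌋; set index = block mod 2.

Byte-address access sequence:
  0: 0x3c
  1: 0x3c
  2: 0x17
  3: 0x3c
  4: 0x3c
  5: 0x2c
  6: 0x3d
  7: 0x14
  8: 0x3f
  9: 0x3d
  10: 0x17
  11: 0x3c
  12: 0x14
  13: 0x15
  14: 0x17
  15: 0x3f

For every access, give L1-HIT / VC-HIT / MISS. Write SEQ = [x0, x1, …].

SEQ = [MISS, L1-HIT, MISS, VC-HIT, L1-HIT, MISS, VC-HIT, VC-HIT, VC-HIT, L1-HIT, VC-HIT, VC-HIT, VC-HIT, L1-HIT, L1-HIT, VC-HIT]

  [0] addr=0x3c blk=15 s=1: MISS | VC []
  [1] addr=0x3c blk=15 s=1: L1-HIT | VC []
  [2] addr=0x17 blk=5 s=1: MISS | VC [15]
  [3] addr=0x3c blk=15 s=1: VC-HIT | VC [5]
  [4] addr=0x3c blk=15 s=1: L1-HIT | VC [5]
  [5] addr=0x2c blk=11 s=1: MISS | VC [5, 15]
  [6] addr=0x3d blk=15 s=1: VC-HIT | VC [5, 11]
  [7] addr=0x14 blk=5 s=1: VC-HIT | VC [15, 11]
  [8] addr=0x3f blk=15 s=1: VC-HIT | VC [5, 11]
  [9] addr=0x3d blk=15 s=1: L1-HIT | VC [5, 11]
  [10] addr=0x17 blk=5 s=1: VC-HIT | VC [15, 11]
  [11] addr=0x3c blk=15 s=1: VC-HIT | VC [5, 11]
  [12] addr=0x14 blk=5 s=1: VC-HIT | VC [15, 11]
  [13] addr=0x15 blk=5 s=1: L1-HIT | VC [15, 11]
  [14] addr=0x17 blk=5 s=1: L1-HIT | VC [15, 11]
  [15] addr=0x3f blk=15 s=1: VC-HIT | VC [5, 11]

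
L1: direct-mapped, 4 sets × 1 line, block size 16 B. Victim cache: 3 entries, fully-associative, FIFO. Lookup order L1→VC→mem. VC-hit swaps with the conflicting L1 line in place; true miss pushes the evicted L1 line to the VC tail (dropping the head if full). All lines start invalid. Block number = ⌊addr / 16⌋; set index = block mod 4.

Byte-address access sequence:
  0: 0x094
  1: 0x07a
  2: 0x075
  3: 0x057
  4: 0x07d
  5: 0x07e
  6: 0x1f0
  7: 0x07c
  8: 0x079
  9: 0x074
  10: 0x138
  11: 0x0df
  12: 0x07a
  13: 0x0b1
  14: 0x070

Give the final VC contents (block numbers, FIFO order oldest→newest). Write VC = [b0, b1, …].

#0 0x94→b9/s1 MISS; vc=[]
#1 0x7a→b7/s3 MISS; vc=[]
#2 0x75→b7/s3 L1-HIT; vc=[]
#3 0x57→b5/s1 MISS; vc=[9]
#4 0x7d→b7/s3 L1-HIT; vc=[9]
#5 0x7e→b7/s3 L1-HIT; vc=[9]
#6 0x1f0→b31/s3 MISS; vc=[9,7]
#7 0x7c→b7/s3 VC-HIT; vc=[9,31]
#8 0x79→b7/s3 L1-HIT; vc=[9,31]
#9 0x74→b7/s3 L1-HIT; vc=[9,31]
#10 0x138→b19/s3 MISS; vc=[9,31,7]
#11 0xdf→b13/s1 MISS; vc=[31,7,5]
#12 0x7a→b7/s3 VC-HIT; vc=[31,19,5]
#13 0xb1→b11/s3 MISS; vc=[19,5,7]
#14 0x70→b7/s3 VC-HIT; vc=[19,5,11]

VC = [19, 5, 11]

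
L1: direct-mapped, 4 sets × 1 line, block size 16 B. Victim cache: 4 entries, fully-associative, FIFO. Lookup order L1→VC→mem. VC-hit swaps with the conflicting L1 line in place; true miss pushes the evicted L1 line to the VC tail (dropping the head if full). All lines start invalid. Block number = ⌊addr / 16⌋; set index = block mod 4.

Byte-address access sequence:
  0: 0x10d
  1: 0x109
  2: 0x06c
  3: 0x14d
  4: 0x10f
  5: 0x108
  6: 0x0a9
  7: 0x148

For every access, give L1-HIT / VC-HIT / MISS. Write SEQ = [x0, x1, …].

SEQ = [MISS, L1-HIT, MISS, MISS, VC-HIT, L1-HIT, MISS, VC-HIT]

0: 0x10d (blk 16, set 0) → MISS  vc=[]
1: 0x109 (blk 16, set 0) → L1-HIT  vc=[]
2: 0x6c (blk 6, set 2) → MISS  vc=[]
3: 0x14d (blk 20, set 0) → MISS  vc=[16]
4: 0x10f (blk 16, set 0) → VC-HIT  vc=[20]
5: 0x108 (blk 16, set 0) → L1-HIT  vc=[20]
6: 0xa9 (blk 10, set 2) → MISS  vc=[20, 6]
7: 0x148 (blk 20, set 0) → VC-HIT  vc=[16, 6]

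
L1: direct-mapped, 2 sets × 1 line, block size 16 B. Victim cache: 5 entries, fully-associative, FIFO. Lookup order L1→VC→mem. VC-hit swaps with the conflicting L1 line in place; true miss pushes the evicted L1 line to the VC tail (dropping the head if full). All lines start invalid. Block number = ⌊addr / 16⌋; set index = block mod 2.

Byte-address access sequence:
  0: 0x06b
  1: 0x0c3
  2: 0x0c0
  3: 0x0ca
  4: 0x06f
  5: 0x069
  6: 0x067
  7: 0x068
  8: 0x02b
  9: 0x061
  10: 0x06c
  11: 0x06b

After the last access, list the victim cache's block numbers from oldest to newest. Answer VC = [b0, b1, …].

0: 0x6b (blk 6, set 0) → MISS  vc=[]
1: 0xc3 (blk 12, set 0) → MISS  vc=[6]
2: 0xc0 (blk 12, set 0) → L1-HIT  vc=[6]
3: 0xca (blk 12, set 0) → L1-HIT  vc=[6]
4: 0x6f (blk 6, set 0) → VC-HIT  vc=[12]
5: 0x69 (blk 6, set 0) → L1-HIT  vc=[12]
6: 0x67 (blk 6, set 0) → L1-HIT  vc=[12]
7: 0x68 (blk 6, set 0) → L1-HIT  vc=[12]
8: 0x2b (blk 2, set 0) → MISS  vc=[12, 6]
9: 0x61 (blk 6, set 0) → VC-HIT  vc=[12, 2]
10: 0x6c (blk 6, set 0) → L1-HIT  vc=[12, 2]
11: 0x6b (blk 6, set 0) → L1-HIT  vc=[12, 2]

VC = [12, 2]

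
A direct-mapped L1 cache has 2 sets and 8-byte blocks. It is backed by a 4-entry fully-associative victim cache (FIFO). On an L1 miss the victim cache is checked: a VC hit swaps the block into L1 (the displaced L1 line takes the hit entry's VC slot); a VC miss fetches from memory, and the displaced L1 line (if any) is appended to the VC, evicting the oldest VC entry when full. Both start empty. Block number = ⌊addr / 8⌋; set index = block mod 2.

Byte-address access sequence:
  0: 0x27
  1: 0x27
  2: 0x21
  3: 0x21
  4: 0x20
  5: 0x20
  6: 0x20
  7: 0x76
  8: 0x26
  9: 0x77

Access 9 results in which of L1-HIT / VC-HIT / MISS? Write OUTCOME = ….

OUTCOME = VC-HIT

#0 0x27→b4/s0 MISS; vc=[]
#1 0x27→b4/s0 L1-HIT; vc=[]
#2 0x21→b4/s0 L1-HIT; vc=[]
#3 0x21→b4/s0 L1-HIT; vc=[]
#4 0x20→b4/s0 L1-HIT; vc=[]
#5 0x20→b4/s0 L1-HIT; vc=[]
#6 0x20→b4/s0 L1-HIT; vc=[]
#7 0x76→b14/s0 MISS; vc=[4]
#8 0x26→b4/s0 VC-HIT; vc=[14]
#9 0x77→b14/s0 VC-HIT; vc=[4]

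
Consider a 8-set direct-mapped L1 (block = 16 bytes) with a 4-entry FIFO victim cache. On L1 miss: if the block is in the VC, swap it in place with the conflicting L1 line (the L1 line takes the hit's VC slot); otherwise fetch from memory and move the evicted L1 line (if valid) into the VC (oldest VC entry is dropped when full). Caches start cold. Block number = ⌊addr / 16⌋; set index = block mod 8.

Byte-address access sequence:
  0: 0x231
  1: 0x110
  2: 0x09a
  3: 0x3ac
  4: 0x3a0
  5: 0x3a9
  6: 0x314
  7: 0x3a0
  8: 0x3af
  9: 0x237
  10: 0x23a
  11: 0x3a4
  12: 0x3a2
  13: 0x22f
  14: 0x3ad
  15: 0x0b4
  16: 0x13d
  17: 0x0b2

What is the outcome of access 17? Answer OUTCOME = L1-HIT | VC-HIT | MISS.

#0 0x231→b35/s3 MISS; vc=[]
#1 0x110→b17/s1 MISS; vc=[]
#2 0x9a→b9/s1 MISS; vc=[17]
#3 0x3ac→b58/s2 MISS; vc=[17]
#4 0x3a0→b58/s2 L1-HIT; vc=[17]
#5 0x3a9→b58/s2 L1-HIT; vc=[17]
#6 0x314→b49/s1 MISS; vc=[17,9]
#7 0x3a0→b58/s2 L1-HIT; vc=[17,9]
#8 0x3af→b58/s2 L1-HIT; vc=[17,9]
#9 0x237→b35/s3 L1-HIT; vc=[17,9]
#10 0x23a→b35/s3 L1-HIT; vc=[17,9]
#11 0x3a4→b58/s2 L1-HIT; vc=[17,9]
#12 0x3a2→b58/s2 L1-HIT; vc=[17,9]
#13 0x22f→b34/s2 MISS; vc=[17,9,58]
#14 0x3ad→b58/s2 VC-HIT; vc=[17,9,34]
#15 0xb4→b11/s3 MISS; vc=[17,9,34,35]
#16 0x13d→b19/s3 MISS; vc=[9,34,35,11]
#17 0xb2→b11/s3 VC-HIT; vc=[9,34,35,19]

OUTCOME = VC-HIT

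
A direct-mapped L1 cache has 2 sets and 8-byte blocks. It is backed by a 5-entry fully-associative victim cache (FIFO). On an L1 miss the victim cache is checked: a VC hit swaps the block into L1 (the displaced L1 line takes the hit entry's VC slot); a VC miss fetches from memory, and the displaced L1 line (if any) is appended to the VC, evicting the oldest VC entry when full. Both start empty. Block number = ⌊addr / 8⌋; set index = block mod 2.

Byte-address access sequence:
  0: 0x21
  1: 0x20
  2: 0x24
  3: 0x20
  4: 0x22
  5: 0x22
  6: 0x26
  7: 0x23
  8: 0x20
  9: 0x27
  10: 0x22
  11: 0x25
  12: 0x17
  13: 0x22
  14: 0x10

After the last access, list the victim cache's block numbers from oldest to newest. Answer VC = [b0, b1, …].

VC = [4]

  [0] addr=0x21 blk=4 s=0: MISS | VC []
  [1] addr=0x20 blk=4 s=0: L1-HIT | VC []
  [2] addr=0x24 blk=4 s=0: L1-HIT | VC []
  [3] addr=0x20 blk=4 s=0: L1-HIT | VC []
  [4] addr=0x22 blk=4 s=0: L1-HIT | VC []
  [5] addr=0x22 blk=4 s=0: L1-HIT | VC []
  [6] addr=0x26 blk=4 s=0: L1-HIT | VC []
  [7] addr=0x23 blk=4 s=0: L1-HIT | VC []
  [8] addr=0x20 blk=4 s=0: L1-HIT | VC []
  [9] addr=0x27 blk=4 s=0: L1-HIT | VC []
  [10] addr=0x22 blk=4 s=0: L1-HIT | VC []
  [11] addr=0x25 blk=4 s=0: L1-HIT | VC []
  [12] addr=0x17 blk=2 s=0: MISS | VC [4]
  [13] addr=0x22 blk=4 s=0: VC-HIT | VC [2]
  [14] addr=0x10 blk=2 s=0: VC-HIT | VC [4]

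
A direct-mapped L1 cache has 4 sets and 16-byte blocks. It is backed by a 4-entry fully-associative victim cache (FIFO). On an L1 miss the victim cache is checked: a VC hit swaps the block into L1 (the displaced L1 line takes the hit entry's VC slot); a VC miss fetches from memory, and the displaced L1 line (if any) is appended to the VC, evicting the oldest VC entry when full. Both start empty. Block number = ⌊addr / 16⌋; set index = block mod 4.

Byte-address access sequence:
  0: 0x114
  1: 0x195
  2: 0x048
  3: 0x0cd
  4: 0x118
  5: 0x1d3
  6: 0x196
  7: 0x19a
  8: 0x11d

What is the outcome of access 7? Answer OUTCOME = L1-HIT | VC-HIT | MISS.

OUTCOME = L1-HIT

0: 0x114 (blk 17, set 1) → MISS  vc=[]
1: 0x195 (blk 25, set 1) → MISS  vc=[17]
2: 0x48 (blk 4, set 0) → MISS  vc=[17]
3: 0xcd (blk 12, set 0) → MISS  vc=[17, 4]
4: 0x118 (blk 17, set 1) → VC-HIT  vc=[25, 4]
5: 0x1d3 (blk 29, set 1) → MISS  vc=[25, 4, 17]
6: 0x196 (blk 25, set 1) → VC-HIT  vc=[29, 4, 17]
7: 0x19a (blk 25, set 1) → L1-HIT  vc=[29, 4, 17]
8: 0x11d (blk 17, set 1) → VC-HIT  vc=[29, 4, 25]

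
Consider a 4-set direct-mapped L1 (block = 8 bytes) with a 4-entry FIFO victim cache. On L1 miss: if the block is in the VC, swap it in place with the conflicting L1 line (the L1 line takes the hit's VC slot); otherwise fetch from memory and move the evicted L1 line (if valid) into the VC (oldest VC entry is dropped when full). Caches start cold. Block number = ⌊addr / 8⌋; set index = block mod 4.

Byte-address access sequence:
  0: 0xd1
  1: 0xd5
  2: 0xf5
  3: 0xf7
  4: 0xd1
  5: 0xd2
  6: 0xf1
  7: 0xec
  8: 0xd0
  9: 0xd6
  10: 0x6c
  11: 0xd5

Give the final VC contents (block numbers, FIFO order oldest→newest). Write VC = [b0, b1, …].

VC = [30, 29]

  [0] addr=0xd1 blk=26 s=2: MISS | VC []
  [1] addr=0xd5 blk=26 s=2: L1-HIT | VC []
  [2] addr=0xf5 blk=30 s=2: MISS | VC [26]
  [3] addr=0xf7 blk=30 s=2: L1-HIT | VC [26]
  [4] addr=0xd1 blk=26 s=2: VC-HIT | VC [30]
  [5] addr=0xd2 blk=26 s=2: L1-HIT | VC [30]
  [6] addr=0xf1 blk=30 s=2: VC-HIT | VC [26]
  [7] addr=0xec blk=29 s=1: MISS | VC [26]
  [8] addr=0xd0 blk=26 s=2: VC-HIT | VC [30]
  [9] addr=0xd6 blk=26 s=2: L1-HIT | VC [30]
  [10] addr=0x6c blk=13 s=1: MISS | VC [30, 29]
  [11] addr=0xd5 blk=26 s=2: L1-HIT | VC [30, 29]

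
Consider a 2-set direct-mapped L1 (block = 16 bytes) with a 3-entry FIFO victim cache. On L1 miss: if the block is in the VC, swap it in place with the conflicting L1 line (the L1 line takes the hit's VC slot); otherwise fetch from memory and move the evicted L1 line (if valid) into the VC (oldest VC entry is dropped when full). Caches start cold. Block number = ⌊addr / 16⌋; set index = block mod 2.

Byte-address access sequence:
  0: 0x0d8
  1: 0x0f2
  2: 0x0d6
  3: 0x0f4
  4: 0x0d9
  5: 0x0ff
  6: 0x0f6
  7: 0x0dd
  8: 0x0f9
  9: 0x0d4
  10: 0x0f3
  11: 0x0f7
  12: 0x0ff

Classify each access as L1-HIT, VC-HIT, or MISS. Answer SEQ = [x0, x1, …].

SEQ = [MISS, MISS, VC-HIT, VC-HIT, VC-HIT, VC-HIT, L1-HIT, VC-HIT, VC-HIT, VC-HIT, VC-HIT, L1-HIT, L1-HIT]

0: 0xd8 (blk 13, set 1) → MISS  vc=[]
1: 0xf2 (blk 15, set 1) → MISS  vc=[13]
2: 0xd6 (blk 13, set 1) → VC-HIT  vc=[15]
3: 0xf4 (blk 15, set 1) → VC-HIT  vc=[13]
4: 0xd9 (blk 13, set 1) → VC-HIT  vc=[15]
5: 0xff (blk 15, set 1) → VC-HIT  vc=[13]
6: 0xf6 (blk 15, set 1) → L1-HIT  vc=[13]
7: 0xdd (blk 13, set 1) → VC-HIT  vc=[15]
8: 0xf9 (blk 15, set 1) → VC-HIT  vc=[13]
9: 0xd4 (blk 13, set 1) → VC-HIT  vc=[15]
10: 0xf3 (blk 15, set 1) → VC-HIT  vc=[13]
11: 0xf7 (blk 15, set 1) → L1-HIT  vc=[13]
12: 0xff (blk 15, set 1) → L1-HIT  vc=[13]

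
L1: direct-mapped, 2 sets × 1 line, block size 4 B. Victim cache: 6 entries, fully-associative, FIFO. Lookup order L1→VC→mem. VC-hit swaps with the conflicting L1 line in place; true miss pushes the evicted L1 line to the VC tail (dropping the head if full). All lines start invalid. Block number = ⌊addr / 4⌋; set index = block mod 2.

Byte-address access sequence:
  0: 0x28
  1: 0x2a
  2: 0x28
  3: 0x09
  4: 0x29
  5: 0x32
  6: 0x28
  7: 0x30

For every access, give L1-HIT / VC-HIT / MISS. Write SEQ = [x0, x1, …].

SEQ = [MISS, L1-HIT, L1-HIT, MISS, VC-HIT, MISS, VC-HIT, VC-HIT]

0: 0x28 (blk 10, set 0) → MISS  vc=[]
1: 0x2a (blk 10, set 0) → L1-HIT  vc=[]
2: 0x28 (blk 10, set 0) → L1-HIT  vc=[]
3: 0x9 (blk 2, set 0) → MISS  vc=[10]
4: 0x29 (blk 10, set 0) → VC-HIT  vc=[2]
5: 0x32 (blk 12, set 0) → MISS  vc=[2, 10]
6: 0x28 (blk 10, set 0) → VC-HIT  vc=[2, 12]
7: 0x30 (blk 12, set 0) → VC-HIT  vc=[2, 10]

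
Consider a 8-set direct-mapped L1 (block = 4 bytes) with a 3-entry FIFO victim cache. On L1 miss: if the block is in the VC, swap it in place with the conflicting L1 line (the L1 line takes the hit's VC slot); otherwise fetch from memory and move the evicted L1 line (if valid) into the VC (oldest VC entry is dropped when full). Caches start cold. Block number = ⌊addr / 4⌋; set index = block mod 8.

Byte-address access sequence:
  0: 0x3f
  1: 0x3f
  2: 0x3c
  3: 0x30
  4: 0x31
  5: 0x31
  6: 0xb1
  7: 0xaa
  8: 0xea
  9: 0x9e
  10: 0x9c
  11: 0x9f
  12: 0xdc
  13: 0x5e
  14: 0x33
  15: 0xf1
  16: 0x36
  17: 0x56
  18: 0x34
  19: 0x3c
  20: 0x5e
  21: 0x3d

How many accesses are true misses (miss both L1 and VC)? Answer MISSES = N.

#0 0x3f→b15/s7 MISS; vc=[]
#1 0x3f→b15/s7 L1-HIT; vc=[]
#2 0x3c→b15/s7 L1-HIT; vc=[]
#3 0x30→b12/s4 MISS; vc=[]
#4 0x31→b12/s4 L1-HIT; vc=[]
#5 0x31→b12/s4 L1-HIT; vc=[]
#6 0xb1→b44/s4 MISS; vc=[12]
#7 0xaa→b42/s2 MISS; vc=[12]
#8 0xea→b58/s2 MISS; vc=[12,42]
#9 0x9e→b39/s7 MISS; vc=[12,42,15]
#10 0x9c→b39/s7 L1-HIT; vc=[12,42,15]
#11 0x9f→b39/s7 L1-HIT; vc=[12,42,15]
#12 0xdc→b55/s7 MISS; vc=[42,15,39]
#13 0x5e→b23/s7 MISS; vc=[15,39,55]
#14 0x33→b12/s4 MISS; vc=[39,55,44]
#15 0xf1→b60/s4 MISS; vc=[55,44,12]
#16 0x36→b13/s5 MISS; vc=[55,44,12]
#17 0x56→b21/s5 MISS; vc=[44,12,13]
#18 0x34→b13/s5 VC-HIT; vc=[44,12,21]
#19 0x3c→b15/s7 MISS; vc=[12,21,23]
#20 0x5e→b23/s7 VC-HIT; vc=[12,21,15]
#21 0x3d→b15/s7 VC-HIT; vc=[12,21,23]

MISSES = 13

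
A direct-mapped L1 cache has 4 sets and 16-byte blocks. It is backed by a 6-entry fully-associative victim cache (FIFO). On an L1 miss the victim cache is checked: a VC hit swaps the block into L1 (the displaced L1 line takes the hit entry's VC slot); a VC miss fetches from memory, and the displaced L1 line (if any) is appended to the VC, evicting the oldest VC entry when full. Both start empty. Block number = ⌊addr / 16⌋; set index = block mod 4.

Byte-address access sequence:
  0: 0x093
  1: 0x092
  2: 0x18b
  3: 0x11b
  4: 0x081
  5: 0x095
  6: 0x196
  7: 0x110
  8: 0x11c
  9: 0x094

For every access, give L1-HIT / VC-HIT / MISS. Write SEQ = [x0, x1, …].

SEQ = [MISS, L1-HIT, MISS, MISS, MISS, VC-HIT, MISS, VC-HIT, L1-HIT, VC-HIT]

#0 0x93→b9/s1 MISS; vc=[]
#1 0x92→b9/s1 L1-HIT; vc=[]
#2 0x18b→b24/s0 MISS; vc=[]
#3 0x11b→b17/s1 MISS; vc=[9]
#4 0x81→b8/s0 MISS; vc=[9,24]
#5 0x95→b9/s1 VC-HIT; vc=[17,24]
#6 0x196→b25/s1 MISS; vc=[17,24,9]
#7 0x110→b17/s1 VC-HIT; vc=[25,24,9]
#8 0x11c→b17/s1 L1-HIT; vc=[25,24,9]
#9 0x94→b9/s1 VC-HIT; vc=[25,24,17]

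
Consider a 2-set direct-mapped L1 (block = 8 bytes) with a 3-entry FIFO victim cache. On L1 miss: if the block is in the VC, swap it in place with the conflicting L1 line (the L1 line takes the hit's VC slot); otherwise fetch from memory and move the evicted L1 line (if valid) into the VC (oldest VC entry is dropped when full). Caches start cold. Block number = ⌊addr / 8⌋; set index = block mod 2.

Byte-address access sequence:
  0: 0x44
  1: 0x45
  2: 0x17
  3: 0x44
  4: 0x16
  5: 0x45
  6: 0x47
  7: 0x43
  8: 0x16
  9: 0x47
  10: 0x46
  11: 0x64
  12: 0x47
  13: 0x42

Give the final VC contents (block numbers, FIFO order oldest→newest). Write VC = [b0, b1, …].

#0 0x44→b8/s0 MISS; vc=[]
#1 0x45→b8/s0 L1-HIT; vc=[]
#2 0x17→b2/s0 MISS; vc=[8]
#3 0x44→b8/s0 VC-HIT; vc=[2]
#4 0x16→b2/s0 VC-HIT; vc=[8]
#5 0x45→b8/s0 VC-HIT; vc=[2]
#6 0x47→b8/s0 L1-HIT; vc=[2]
#7 0x43→b8/s0 L1-HIT; vc=[2]
#8 0x16→b2/s0 VC-HIT; vc=[8]
#9 0x47→b8/s0 VC-HIT; vc=[2]
#10 0x46→b8/s0 L1-HIT; vc=[2]
#11 0x64→b12/s0 MISS; vc=[2,8]
#12 0x47→b8/s0 VC-HIT; vc=[2,12]
#13 0x42→b8/s0 L1-HIT; vc=[2,12]

VC = [2, 12]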